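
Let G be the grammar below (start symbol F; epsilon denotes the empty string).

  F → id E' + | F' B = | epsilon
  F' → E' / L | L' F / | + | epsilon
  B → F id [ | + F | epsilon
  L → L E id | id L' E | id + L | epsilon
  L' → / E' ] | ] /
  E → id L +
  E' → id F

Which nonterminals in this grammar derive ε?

Directly nullable (have an epsilon-production): F, F', B, L.
No other nonterminal has a production whose RHS symbols are all nullable.

{ B, F, F', L }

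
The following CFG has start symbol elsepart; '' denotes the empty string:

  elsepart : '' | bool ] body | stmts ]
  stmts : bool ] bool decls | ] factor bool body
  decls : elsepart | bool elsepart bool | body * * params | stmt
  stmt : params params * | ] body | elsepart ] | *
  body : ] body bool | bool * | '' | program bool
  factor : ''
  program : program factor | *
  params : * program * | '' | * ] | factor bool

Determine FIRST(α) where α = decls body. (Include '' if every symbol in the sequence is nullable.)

Add FIRST(decls)\{''} = { *, ], bool }; decls is nullable, continue.
Add FIRST(body)\{''} = { *, ], bool }; body is nullable, continue.
Every symbol is nullable, so include ''.

{ *, ], bool, '' }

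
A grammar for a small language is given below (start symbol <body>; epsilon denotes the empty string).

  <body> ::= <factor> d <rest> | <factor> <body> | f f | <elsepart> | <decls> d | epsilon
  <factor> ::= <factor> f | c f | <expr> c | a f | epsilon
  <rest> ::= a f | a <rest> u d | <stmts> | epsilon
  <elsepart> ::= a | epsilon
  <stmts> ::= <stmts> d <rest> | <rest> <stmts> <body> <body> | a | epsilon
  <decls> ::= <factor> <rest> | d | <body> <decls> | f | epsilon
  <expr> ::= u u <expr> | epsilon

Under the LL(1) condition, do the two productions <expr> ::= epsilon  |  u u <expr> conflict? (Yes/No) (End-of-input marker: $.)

No

FIRST(epsilon) = { epsilon } and FIRST(u u <expr>) = { u }.
The first is nullable but FOLLOW(<expr>) = { c } is disjoint from FIRST of the second.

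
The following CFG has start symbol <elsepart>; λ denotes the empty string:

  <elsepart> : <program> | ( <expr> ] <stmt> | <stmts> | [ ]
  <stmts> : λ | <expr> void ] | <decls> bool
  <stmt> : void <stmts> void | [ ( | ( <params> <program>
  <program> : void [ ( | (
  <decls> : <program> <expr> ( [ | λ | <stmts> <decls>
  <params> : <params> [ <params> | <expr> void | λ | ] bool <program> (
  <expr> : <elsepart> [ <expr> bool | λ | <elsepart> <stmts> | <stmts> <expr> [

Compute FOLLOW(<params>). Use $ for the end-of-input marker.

{ (, [, void }

In <stmt> : ( <params> <program>: add FIRST(<program>) = { (, void }.
In <params> : <params> [ <params>: add FIRST([ <params>) = { [ }.
In <params> : <params> [ <params>: <params> is at the end, add FOLLOW(<params>) = { (, [, void }.
Union: FOLLOW(<params>) = { (, [, void }.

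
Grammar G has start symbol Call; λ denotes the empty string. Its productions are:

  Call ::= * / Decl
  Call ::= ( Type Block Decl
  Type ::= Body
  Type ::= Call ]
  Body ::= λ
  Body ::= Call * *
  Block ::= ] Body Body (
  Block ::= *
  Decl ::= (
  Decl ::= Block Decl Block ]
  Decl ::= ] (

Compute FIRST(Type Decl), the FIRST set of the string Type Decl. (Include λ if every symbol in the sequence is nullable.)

{ (, *, ] }

Add FIRST(Type)\{λ} = { (, * }; Type is nullable, continue.
Add FIRST(Decl) = { (, *, ] }; Decl is not nullable, stop.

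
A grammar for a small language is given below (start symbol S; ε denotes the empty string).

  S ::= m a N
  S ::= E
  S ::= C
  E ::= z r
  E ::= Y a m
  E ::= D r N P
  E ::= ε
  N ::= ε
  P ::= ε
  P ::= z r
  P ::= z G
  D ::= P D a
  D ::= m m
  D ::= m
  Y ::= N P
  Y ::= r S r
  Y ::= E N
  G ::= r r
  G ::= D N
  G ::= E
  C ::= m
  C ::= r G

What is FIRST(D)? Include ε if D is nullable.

{ m, z }

From D ::= P D a: P nullable, take FIRST(P) ∪ FIRST(D) = { m, z }.
D ::= m m contributes {m}.
D ::= m contributes {m}.
Union: FIRST(D) = { m, z }.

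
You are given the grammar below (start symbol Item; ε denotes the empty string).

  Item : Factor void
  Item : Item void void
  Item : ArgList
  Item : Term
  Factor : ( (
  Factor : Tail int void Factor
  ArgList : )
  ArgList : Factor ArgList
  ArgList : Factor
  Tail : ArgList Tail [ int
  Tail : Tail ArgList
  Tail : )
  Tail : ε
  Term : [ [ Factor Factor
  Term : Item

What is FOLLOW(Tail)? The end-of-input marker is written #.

{ (, ), [, int }

In Factor : Tail int void Factor: add FIRST(int void Factor) = { int }.
In Tail : ArgList Tail [ int: add FIRST([ int) = { [ }.
In Tail : Tail ArgList: add FIRST(ArgList) = { (, ), int }.
Union: FOLLOW(Tail) = { (, ), [, int }.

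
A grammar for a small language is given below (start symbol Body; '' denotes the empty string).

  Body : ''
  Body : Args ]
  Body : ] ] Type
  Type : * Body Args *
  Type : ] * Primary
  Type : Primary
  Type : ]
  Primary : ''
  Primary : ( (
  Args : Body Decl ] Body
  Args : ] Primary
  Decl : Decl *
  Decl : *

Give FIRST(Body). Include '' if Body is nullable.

Body : '' contributes ''.
From Body : Args ]: add FIRST(Args) = { *, ] }.
Body : ] ] Type contributes {]}.
Union: FIRST(Body) = { *, ], '' }.

{ *, ], '' }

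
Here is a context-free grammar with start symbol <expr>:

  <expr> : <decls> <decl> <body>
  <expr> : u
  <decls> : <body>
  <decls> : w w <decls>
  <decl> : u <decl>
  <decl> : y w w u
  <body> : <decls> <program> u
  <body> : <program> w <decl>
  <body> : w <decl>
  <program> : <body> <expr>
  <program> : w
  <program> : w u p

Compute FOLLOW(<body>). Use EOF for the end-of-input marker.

In <expr> : <decls> <decl> <body>: <body> is at the end, add FOLLOW(<expr>) = { EOF, u, w }.
In <decls> : <body>: <body> is at the end, add FOLLOW(<decls>) = { u, w, y }.
In <program> : <body> <expr>: add FIRST(<expr>) = { u, w }.
Union: FOLLOW(<body>) = { EOF, u, w, y }.

{ EOF, u, w, y }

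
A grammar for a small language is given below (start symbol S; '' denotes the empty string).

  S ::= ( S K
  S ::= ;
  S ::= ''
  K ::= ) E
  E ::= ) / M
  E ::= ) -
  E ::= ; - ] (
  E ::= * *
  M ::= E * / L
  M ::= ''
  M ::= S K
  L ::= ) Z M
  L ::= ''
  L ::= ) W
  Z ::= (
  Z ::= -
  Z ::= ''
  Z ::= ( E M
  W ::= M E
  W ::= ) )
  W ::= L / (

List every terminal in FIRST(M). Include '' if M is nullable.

From M ::= E * / L: add FIRST(E) = { ), *, ; }.
M ::= '' contributes ''.
From M ::= S K: S nullable, take FIRST(S) ∪ FIRST(K) = { (, ), ; }.
Union: FIRST(M) = { (, ), *, ;, '' }.

{ (, ), *, ;, '' }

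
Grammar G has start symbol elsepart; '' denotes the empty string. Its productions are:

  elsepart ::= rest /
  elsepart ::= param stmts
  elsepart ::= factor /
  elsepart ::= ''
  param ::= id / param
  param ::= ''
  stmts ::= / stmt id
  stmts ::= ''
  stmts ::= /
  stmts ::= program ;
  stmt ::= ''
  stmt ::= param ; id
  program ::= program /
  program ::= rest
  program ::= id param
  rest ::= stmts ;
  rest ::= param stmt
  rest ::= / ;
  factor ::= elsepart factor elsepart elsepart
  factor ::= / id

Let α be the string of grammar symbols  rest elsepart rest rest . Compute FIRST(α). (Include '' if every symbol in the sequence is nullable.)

{ /, ;, id, '' }

Add FIRST(rest)\{''} = { /, ;, id }; rest is nullable, continue.
Add FIRST(elsepart)\{''} = { /, ;, id }; elsepart is nullable, continue.
Add FIRST(rest)\{''} = { /, ;, id }; rest is nullable, continue.
Add FIRST(rest)\{''} = { /, ;, id }; rest is nullable, continue.
Every symbol is nullable, so include ''.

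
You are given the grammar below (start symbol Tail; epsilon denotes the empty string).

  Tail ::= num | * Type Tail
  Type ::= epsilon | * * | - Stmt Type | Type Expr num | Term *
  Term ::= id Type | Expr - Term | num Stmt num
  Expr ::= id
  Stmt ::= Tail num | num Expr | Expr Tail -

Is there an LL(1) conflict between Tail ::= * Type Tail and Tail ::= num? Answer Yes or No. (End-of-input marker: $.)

FIRST(* Type Tail) = { * } and FIRST(num) = { num }.
The FIRST sets are disjoint and neither alternative is nullable — no conflict.

No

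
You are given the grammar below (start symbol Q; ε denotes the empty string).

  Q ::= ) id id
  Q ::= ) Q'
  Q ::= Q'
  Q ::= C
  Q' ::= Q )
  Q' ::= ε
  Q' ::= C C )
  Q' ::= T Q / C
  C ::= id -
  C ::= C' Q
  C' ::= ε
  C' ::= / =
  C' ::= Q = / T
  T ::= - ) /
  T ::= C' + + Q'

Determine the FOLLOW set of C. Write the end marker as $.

In Q ::= C: C is at the end, add FOLLOW(Q) = { $, ), +, -, /, =, id }.
In Q' ::= C C ): add FIRST(C )) = { ), +, -, /, =, id }.
In Q' ::= C C ): add FIRST()) = { ) }.
In Q' ::= T Q / C: C is at the end, add FOLLOW(Q') = { $, ), +, -, /, =, id }.
Union: FOLLOW(C) = { $, ), +, -, /, =, id }.

{ $, ), +, -, /, =, id }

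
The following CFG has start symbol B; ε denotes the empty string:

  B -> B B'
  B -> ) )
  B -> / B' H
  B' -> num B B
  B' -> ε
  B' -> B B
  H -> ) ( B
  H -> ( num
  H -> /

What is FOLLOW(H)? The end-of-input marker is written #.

{ #, (, ), /, num }

In B -> / B' H: H is at the end, add FOLLOW(B) = { #, (, ), /, num }.
Union: FOLLOW(H) = { #, (, ), /, num }.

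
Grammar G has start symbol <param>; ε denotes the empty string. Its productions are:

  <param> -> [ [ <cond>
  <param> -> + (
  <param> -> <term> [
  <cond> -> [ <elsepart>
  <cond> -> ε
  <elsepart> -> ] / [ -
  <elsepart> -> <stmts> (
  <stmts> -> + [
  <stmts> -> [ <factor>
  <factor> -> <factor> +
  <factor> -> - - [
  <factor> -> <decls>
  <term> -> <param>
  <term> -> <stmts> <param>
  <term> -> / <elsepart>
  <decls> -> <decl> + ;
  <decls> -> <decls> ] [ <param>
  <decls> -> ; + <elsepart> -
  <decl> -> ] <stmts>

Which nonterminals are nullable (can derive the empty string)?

Directly nullable (have an ε-production): <cond>.
No other nonterminal has a production whose RHS symbols are all nullable.

{ <cond> }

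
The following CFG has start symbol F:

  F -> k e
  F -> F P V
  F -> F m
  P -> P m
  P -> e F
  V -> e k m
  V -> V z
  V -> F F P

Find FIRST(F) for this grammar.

F -> k e contributes {k}.
From F -> F P V: add FIRST(F) = { k }.
From F -> F m: add FIRST(F) = { k }.
Union: FIRST(F) = { k }.

{ k }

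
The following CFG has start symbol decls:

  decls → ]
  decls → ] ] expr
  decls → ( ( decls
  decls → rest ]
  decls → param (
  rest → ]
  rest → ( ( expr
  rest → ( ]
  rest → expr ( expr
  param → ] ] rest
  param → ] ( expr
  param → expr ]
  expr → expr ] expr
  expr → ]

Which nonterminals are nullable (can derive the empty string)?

{ } (none)

No nonterminal has an empty production or an RHS whose symbols are all nullable.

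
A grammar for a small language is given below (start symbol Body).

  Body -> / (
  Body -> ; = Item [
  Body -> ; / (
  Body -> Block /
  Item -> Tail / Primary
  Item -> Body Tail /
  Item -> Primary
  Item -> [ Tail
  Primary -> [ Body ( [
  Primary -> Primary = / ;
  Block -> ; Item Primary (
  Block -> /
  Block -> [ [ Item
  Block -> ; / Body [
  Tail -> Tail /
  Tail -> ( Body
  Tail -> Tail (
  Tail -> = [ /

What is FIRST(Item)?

From Item -> Tail / Primary: add FIRST(Tail) = { (, = }.
From Item -> Body Tail /: add FIRST(Body) = { /, ;, [ }.
From Item -> Primary: add FIRST(Primary) = { [ }.
Item -> [ Tail contributes {[}.
Union: FIRST(Item) = { (, /, ;, =, [ }.

{ (, /, ;, =, [ }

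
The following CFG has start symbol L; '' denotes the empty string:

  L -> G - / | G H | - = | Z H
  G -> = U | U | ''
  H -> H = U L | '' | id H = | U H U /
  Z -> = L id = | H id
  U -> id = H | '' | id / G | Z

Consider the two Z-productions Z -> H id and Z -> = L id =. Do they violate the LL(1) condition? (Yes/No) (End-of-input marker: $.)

Yes

FIRST(H id) = { /, =, id } and FIRST(= L id =) = { = }.
Both contain =, so the two alternatives are not disjoint — LL(1) conflict.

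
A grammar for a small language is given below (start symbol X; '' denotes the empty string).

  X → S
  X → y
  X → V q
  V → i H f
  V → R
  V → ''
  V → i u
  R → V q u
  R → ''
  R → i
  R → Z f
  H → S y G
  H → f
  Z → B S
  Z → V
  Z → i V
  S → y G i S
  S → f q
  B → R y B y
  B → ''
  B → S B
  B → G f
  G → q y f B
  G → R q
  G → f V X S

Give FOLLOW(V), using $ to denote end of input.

In X → V q: add FIRST(q) = { q }.
In R → V q u: add FIRST(q u) = { q }.
In Z → V: V is at the end, add FOLLOW(Z) = { f }.
In Z → i V: V is at the end, add FOLLOW(Z) = { f }.
In G → f V X S: add FIRST(X S) = { f, i, q, y }.
Union: FOLLOW(V) = { f, i, q, y }.

{ f, i, q, y }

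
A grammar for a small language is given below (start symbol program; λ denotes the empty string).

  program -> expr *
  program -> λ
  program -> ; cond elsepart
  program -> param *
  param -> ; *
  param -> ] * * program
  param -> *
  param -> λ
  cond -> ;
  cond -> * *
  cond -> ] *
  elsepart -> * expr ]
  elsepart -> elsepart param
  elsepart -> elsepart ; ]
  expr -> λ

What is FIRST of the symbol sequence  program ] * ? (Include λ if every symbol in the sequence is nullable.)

Add FIRST(program)\{λ} = { *, ;, ] }; program is nullable, continue.
] is a terminal; add {]} and stop.

{ *, ;, ] }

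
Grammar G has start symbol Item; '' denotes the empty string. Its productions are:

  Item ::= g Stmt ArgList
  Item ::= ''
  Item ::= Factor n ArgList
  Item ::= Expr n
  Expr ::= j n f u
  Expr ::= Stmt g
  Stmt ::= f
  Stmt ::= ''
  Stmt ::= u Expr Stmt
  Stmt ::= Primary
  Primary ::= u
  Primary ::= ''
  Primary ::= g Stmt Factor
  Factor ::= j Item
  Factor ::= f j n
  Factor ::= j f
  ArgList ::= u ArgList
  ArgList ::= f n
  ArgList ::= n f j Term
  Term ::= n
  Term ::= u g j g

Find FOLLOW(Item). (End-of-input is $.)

Item is the start symbol, so $ ∈ FOLLOW(Item).
In Factor ::= j Item: Item is at the end, add FOLLOW(Factor) = { f, g, j, n, u }.
Union: FOLLOW(Item) = { $, f, g, j, n, u }.

{ $, f, g, j, n, u }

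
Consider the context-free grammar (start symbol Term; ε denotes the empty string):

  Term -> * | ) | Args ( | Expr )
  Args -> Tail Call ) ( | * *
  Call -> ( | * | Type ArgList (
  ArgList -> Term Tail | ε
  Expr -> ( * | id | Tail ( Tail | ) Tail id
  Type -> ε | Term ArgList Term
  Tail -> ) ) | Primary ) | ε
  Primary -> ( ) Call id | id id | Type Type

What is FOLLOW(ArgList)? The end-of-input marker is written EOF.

{ (, ), *, id }

In Call -> Type ArgList (: add FIRST(() = { ( }.
In Type -> Term ArgList Term: add FIRST(Term) = { (, ), *, id }.
Union: FOLLOW(ArgList) = { (, ), *, id }.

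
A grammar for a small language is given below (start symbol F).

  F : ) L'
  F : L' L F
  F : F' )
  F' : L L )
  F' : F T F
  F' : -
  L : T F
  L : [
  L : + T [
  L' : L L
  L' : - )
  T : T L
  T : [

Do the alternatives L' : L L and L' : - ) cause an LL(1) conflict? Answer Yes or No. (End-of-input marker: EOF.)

No

FIRST(L L) = { +, [ } and FIRST(- )) = { - }.
The FIRST sets are disjoint and neither alternative is nullable — no conflict.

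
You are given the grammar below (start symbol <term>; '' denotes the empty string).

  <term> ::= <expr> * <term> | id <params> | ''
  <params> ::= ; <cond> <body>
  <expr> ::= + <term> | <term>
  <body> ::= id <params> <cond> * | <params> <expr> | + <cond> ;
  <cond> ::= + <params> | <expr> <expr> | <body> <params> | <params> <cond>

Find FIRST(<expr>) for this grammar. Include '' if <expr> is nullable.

<expr> ::= + <term> contributes {+}.
From <expr> ::= <term>: add FIRST(<term>) = { *, +, id, '' } (including '' since <term> is nullable).
Union: FIRST(<expr>) = { *, +, id, '' }.

{ *, +, id, '' }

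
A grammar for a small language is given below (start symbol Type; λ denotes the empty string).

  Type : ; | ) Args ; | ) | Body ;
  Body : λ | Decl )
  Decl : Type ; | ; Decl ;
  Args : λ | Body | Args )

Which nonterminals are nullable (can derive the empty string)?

Directly nullable (have an λ-production): Body, Args.
No other nonterminal has a production whose RHS symbols are all nullable.

{ Args, Body }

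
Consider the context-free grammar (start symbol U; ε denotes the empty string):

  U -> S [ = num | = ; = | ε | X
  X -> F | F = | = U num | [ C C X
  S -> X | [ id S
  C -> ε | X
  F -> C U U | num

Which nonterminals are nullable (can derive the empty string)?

Directly nullable (have an ε-production): U, C.
S -> X with every symbol nullable, so S is nullable.
X -> F with every symbol nullable, so X is nullable.
F -> C U U with every symbol nullable, so F is nullable.

{ C, F, S, U, X }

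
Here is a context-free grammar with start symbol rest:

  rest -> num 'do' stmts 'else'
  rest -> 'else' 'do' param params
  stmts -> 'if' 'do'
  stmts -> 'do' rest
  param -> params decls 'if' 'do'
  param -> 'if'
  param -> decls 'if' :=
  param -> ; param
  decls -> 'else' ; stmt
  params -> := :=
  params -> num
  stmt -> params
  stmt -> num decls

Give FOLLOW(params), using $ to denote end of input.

{ $, 'else', 'if' }

In rest -> 'else' 'do' param params: params is at the end, add FOLLOW(rest) = { $, 'else' }.
In param -> params decls 'if' 'do': add FIRST(decls 'if' 'do') = { 'else' }.
In stmt -> params: params is at the end, add FOLLOW(stmt) = { 'if' }.
Union: FOLLOW(params) = { $, 'else', 'if' }.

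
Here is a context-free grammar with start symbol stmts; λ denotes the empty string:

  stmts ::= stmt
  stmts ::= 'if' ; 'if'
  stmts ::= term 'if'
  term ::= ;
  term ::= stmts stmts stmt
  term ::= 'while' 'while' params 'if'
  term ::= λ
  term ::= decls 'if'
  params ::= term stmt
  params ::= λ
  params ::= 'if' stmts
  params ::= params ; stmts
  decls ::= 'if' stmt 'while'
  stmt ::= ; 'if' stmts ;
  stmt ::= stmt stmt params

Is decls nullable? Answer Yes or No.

No

Nullable nonterminals: params, term.
No production of decls has an RHS whose symbols are all nullable, so decls is not nullable.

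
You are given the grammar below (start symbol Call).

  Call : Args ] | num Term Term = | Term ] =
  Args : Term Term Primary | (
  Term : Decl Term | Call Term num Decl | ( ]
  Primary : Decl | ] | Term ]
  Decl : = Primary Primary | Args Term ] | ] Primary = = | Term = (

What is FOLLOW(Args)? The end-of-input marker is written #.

{ (, =, ], num }

In Call : Args ]: add FIRST(]) = { ] }.
In Decl : Args Term ]: add FIRST(Term ]) = { (, =, ], num }.
Union: FOLLOW(Args) = { (, =, ], num }.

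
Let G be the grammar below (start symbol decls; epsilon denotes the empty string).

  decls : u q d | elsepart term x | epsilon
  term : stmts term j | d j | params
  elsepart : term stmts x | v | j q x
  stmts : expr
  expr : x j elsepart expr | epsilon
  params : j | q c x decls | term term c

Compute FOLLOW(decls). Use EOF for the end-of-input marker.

{ EOF, c, d, j, q, x }

decls is the start symbol, so EOF ∈ FOLLOW(decls).
In params : q c x decls: decls is at the end, add FOLLOW(params) = { c, d, j, q, x }.
Union: FOLLOW(decls) = { EOF, c, d, j, q, x }.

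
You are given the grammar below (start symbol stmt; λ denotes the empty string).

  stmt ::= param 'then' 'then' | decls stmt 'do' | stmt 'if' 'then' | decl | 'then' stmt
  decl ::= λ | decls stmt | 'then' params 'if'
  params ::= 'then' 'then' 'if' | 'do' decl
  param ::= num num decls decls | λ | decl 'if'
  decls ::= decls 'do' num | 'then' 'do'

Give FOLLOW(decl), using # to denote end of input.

{ #, 'do', 'if' }

In stmt ::= decl: decl is at the end, add FOLLOW(stmt) = { #, 'do', 'if' }.
In params ::= 'do' decl: decl is at the end, add FOLLOW(params) = { 'if' }.
In param ::= decl 'if': add FIRST('if') = { 'if' }.
Union: FOLLOW(decl) = { #, 'do', 'if' }.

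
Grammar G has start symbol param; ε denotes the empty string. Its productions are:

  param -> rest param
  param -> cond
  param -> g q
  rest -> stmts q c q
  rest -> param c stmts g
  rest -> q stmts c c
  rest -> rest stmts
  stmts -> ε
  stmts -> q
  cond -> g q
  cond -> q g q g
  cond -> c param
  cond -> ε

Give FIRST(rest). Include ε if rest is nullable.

{ c, g, q }

From rest -> stmts q c q: stmts nullable, take FIRST(stmts) ∪ {q} = { q }.
From rest -> param c stmts g: param nullable, take FIRST(param) ∪ {c} = { c, g, q }.
rest -> q stmts c c contributes {q}.
From rest -> rest stmts: add FIRST(rest) = { c, g, q }.
Union: FIRST(rest) = { c, g, q }.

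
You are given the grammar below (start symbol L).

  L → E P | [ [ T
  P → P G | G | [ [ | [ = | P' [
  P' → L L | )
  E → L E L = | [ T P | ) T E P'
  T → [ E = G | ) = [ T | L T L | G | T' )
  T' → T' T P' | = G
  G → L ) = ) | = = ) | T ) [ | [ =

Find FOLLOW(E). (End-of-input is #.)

In L → E P: add FIRST(P) = { ), =, [ }.
In E → L E L =: add FIRST(L =) = { ), [ }.
In E → ) T E P': add FIRST(P') = { ), [ }.
In T → [ E = G: add FIRST(= G) = { = }.
Union: FOLLOW(E) = { ), =, [ }.

{ ), =, [ }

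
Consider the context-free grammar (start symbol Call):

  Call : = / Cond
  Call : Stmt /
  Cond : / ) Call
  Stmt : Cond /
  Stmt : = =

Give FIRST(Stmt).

{ /, = }

From Stmt : Cond /: add FIRST(Cond) = { / }.
Stmt : = = contributes {=}.
Union: FIRST(Stmt) = { /, = }.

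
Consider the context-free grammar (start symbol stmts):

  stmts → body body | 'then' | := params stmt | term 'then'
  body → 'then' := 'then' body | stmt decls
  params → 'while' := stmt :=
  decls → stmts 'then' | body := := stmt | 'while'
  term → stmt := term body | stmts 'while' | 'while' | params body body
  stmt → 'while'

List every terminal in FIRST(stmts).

{ 'then', 'while', := }

From stmts → body body: add FIRST(body) = { 'then', 'while' }.
stmts → 'then' contributes {'then'}.
stmts → := params stmt contributes {:=}.
From stmts → term 'then': add FIRST(term) = { 'then', 'while', := }.
Union: FIRST(stmts) = { 'then', 'while', := }.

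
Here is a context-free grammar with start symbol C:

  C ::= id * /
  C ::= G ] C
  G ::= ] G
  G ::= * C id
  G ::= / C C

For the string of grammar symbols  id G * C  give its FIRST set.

{ id }

id is a terminal; add {id} and stop.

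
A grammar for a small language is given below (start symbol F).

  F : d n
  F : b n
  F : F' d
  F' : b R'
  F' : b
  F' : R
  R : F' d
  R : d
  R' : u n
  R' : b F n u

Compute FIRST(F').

F' : b R' contributes {b}.
F' : b contributes {b}.
From F' : R: add FIRST(R) = { b, d }.
Union: FIRST(F') = { b, d }.

{ b, d }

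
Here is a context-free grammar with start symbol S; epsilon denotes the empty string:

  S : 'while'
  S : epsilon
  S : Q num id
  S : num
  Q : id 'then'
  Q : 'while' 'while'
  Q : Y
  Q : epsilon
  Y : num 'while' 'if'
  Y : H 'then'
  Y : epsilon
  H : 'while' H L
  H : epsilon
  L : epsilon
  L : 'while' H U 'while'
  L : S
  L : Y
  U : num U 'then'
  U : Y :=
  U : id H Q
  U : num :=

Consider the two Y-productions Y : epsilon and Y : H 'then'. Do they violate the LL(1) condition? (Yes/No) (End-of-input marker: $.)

Yes

FIRST(epsilon) = { epsilon } and FIRST(H 'then') = { 'then', 'while' }.
The first alternative is nullable and FOLLOW(Y) = { 'then', 'while', :=, id, num } shares 'then' with FIRST of the second — conflict.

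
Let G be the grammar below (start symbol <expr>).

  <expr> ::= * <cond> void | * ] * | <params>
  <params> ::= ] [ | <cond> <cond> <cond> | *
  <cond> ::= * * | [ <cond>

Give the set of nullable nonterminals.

No nonterminal has an empty production or an RHS whose symbols are all nullable.

{ } (none)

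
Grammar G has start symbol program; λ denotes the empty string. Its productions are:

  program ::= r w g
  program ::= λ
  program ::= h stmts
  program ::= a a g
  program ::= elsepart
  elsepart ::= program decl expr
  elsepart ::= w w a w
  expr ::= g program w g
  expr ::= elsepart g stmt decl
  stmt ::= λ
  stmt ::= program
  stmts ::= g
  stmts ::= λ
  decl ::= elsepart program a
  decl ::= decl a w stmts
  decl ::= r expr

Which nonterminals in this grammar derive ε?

Directly nullable (have an λ-production): program, stmt, stmts.
No other nonterminal has a production whose RHS symbols are all nullable.

{ program, stmt, stmts }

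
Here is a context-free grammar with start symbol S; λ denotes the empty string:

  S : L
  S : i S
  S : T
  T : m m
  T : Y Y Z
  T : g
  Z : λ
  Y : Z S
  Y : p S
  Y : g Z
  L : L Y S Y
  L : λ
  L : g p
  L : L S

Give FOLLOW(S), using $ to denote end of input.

S is the start symbol, so $ ∈ FOLLOW(S).
In S : i S: S is at the end, add FOLLOW(S) = { $, g, i, m, p }.
In Y : Z S: S is at the end, add FOLLOW(Y) = { $, g, i, m, p }.
In Y : p S: S is at the end, add FOLLOW(Y) = { $, g, i, m, p }.
In L : L Y S Y: add FIRST(Y)\{λ} = { g, i, m, p }.
  Since Y is nullable, also add FOLLOW(L) = { $, g, i, m, p }.
In L : L S: S is at the end, add FOLLOW(L) = { $, g, i, m, p }.
Union: FOLLOW(S) = { $, g, i, m, p }.

{ $, g, i, m, p }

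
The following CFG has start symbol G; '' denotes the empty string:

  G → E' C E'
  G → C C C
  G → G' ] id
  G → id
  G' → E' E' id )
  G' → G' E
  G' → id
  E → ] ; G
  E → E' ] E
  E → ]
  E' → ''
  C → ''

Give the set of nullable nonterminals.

Directly nullable (have an ''-production): E', C.
G → E' C E' with every symbol nullable, so G is nullable.
No other nonterminal has a production whose RHS symbols are all nullable.

{ C, E', G }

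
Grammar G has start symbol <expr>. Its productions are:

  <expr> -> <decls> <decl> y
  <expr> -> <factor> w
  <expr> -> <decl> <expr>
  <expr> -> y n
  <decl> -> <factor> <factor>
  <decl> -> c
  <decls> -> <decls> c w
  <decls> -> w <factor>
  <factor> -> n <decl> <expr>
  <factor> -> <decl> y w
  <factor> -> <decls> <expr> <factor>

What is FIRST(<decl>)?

From <decl> -> <factor> <factor>: add FIRST(<factor>) = { c, n, w }.
<decl> -> c contributes {c}.
Union: FIRST(<decl>) = { c, n, w }.

{ c, n, w }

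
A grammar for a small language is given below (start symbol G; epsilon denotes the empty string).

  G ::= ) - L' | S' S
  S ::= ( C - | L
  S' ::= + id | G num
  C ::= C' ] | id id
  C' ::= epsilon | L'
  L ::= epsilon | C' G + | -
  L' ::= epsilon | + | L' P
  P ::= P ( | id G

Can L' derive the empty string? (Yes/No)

L' has an epsilon-production, so L' ⇒ epsilon.

Yes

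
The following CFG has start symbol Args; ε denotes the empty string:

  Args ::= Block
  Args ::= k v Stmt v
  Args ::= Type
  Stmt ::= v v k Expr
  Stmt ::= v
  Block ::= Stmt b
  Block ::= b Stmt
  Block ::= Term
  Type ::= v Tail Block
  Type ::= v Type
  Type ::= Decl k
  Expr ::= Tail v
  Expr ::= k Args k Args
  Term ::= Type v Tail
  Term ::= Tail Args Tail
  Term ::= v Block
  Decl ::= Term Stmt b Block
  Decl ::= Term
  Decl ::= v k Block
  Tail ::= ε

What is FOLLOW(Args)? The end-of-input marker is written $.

{ $, b, k, v }

Args is the start symbol, so $ ∈ FOLLOW(Args).
In Expr ::= k Args k Args: add FIRST(k Args) = { k }.
In Expr ::= k Args k Args: Args is at the end, add FOLLOW(Expr) = { $, b, k, v }.
In Term ::= Tail Args Tail: add FIRST(Tail)\{ε} = {  }.
  Since Tail is nullable, also add FOLLOW(Term) = { $, b, k, v }.
Union: FOLLOW(Args) = { $, b, k, v }.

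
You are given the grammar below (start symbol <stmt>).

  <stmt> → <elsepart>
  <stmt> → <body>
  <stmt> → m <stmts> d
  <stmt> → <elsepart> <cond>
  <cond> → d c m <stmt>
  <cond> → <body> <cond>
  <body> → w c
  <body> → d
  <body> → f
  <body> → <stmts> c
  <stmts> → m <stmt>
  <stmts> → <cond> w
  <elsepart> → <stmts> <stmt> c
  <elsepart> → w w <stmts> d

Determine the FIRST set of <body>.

{ d, f, m, w }

<body> → w c contributes {w}.
<body> → d contributes {d}.
<body> → f contributes {f}.
From <body> → <stmts> c: add FIRST(<stmts>) = { d, f, m, w }.
Union: FIRST(<body>) = { d, f, m, w }.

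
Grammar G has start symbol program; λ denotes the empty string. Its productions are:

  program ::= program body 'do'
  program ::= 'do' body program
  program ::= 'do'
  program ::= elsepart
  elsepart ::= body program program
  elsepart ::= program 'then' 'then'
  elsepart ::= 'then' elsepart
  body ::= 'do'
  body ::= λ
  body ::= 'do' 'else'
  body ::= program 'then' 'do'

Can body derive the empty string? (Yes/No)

body has an λ-production, so body ⇒ λ.

Yes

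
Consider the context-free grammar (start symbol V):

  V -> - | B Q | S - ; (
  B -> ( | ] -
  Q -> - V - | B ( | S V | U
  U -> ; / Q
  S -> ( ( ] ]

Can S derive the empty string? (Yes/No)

No

No nonterminal in this grammar is nullable.
No production of S has an RHS whose symbols are all nullable, so S is not nullable.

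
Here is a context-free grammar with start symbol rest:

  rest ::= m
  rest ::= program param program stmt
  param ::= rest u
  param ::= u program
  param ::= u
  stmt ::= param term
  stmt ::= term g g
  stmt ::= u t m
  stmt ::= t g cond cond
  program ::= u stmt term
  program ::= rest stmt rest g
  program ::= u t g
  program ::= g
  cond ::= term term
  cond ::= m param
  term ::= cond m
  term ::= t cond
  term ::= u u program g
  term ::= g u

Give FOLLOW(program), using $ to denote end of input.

In rest ::= program param program stmt: add FIRST(param program stmt) = { g, m, u }.
In rest ::= program param program stmt: add FIRST(stmt) = { g, m, t, u }.
In param ::= u program: program is at the end, add FOLLOW(param) = { $, g, m, t, u }.
In term ::= u u program g: add FIRST(g) = { g }.
Union: FOLLOW(program) = { $, g, m, t, u }.

{ $, g, m, t, u }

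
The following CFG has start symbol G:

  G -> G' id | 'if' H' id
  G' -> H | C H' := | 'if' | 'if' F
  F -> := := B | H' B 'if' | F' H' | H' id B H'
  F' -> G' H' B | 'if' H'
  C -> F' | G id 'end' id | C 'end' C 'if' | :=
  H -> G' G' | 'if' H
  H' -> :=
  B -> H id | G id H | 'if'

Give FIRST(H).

{ 'if', := }

From H -> G' G': add FIRST(G') = { 'if', := }.
H -> 'if' H contributes {'if'}.
Union: FIRST(H) = { 'if', := }.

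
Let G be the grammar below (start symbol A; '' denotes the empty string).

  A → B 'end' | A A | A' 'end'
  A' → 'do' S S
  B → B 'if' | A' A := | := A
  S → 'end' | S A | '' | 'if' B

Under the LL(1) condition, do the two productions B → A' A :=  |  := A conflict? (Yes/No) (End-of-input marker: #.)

No

FIRST(A' A :=) = { 'do' } and FIRST(:= A) = { := }.
The FIRST sets are disjoint and neither alternative is nullable — no conflict.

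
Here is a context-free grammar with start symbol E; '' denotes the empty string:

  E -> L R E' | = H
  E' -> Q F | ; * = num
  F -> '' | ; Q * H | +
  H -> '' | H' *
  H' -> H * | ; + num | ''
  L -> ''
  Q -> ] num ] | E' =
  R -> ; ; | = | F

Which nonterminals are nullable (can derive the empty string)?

{ F, H, H', L, R }

Directly nullable (have an ''-production): F, H, H', L.
R -> F with every symbol nullable, so R is nullable.
No other nonterminal has a production whose RHS symbols are all nullable.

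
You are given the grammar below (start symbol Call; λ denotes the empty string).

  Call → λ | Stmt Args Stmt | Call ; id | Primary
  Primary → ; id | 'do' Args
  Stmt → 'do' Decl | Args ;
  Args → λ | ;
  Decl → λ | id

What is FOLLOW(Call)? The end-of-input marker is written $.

{ $, ; }

Call is the start symbol, so $ ∈ FOLLOW(Call).
In Call → Call ; id: add FIRST(; id) = { ; }.
Union: FOLLOW(Call) = { $, ; }.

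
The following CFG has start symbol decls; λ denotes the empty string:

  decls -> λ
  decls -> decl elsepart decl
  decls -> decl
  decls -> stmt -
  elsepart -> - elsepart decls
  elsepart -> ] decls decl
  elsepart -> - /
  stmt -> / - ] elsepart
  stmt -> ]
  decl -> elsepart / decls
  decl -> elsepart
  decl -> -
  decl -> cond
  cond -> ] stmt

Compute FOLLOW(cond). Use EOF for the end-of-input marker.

In decl -> cond: cond is at the end, add FOLLOW(decl) = { EOF, -, /, ] }.
Union: FOLLOW(cond) = { EOF, -, /, ] }.

{ EOF, -, /, ] }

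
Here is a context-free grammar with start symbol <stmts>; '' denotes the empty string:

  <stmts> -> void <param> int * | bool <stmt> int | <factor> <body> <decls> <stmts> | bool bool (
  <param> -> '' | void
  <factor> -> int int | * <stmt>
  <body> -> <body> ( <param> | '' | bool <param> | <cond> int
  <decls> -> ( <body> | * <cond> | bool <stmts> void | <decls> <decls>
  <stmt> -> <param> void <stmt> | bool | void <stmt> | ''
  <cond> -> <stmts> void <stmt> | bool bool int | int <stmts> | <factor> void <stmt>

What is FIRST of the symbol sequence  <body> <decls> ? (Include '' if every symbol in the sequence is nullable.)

{ (, *, bool, int, void }

Add FIRST(<body>)\{''} = { (, *, bool, int, void }; <body> is nullable, continue.
Add FIRST(<decls>) = { (, *, bool }; <decls> is not nullable, stop.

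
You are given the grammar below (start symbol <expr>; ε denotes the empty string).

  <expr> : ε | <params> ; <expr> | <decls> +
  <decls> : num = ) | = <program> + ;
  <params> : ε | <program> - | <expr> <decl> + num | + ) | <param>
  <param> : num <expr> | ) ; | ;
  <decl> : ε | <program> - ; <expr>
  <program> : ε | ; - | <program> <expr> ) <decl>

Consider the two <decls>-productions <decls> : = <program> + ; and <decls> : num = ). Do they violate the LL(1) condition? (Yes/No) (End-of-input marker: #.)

FIRST(= <program> + ;) = { = } and FIRST(num = )) = { num }.
The FIRST sets are disjoint and neither alternative is nullable — no conflict.

No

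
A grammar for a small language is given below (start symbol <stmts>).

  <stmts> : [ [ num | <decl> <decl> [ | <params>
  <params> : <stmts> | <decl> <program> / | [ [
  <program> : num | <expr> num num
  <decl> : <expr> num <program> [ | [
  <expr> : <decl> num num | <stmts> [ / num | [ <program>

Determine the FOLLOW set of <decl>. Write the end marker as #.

{ [, num }

In <stmts> : <decl> <decl> [: add FIRST(<decl> [) = { [ }.
In <stmts> : <decl> <decl> [: add FIRST([) = { [ }.
In <params> : <decl> <program> /: add FIRST(<program> /) = { [, num }.
In <expr> : <decl> num num: add FIRST(num num) = { num }.
Union: FOLLOW(<decl>) = { [, num }.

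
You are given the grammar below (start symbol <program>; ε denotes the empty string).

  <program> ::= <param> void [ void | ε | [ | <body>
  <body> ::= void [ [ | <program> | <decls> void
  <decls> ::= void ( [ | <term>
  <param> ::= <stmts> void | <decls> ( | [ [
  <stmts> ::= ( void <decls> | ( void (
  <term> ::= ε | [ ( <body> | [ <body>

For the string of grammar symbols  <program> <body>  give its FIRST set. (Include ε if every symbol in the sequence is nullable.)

{ (, [, void, ε }

Add FIRST(<program>)\{ε} = { (, [, void }; <program> is nullable, continue.
Add FIRST(<body>)\{ε} = { (, [, void }; <body> is nullable, continue.
Every symbol is nullable, so include ε.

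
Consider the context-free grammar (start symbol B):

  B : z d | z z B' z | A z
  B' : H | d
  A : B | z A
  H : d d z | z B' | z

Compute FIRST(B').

{ d, z }

From B' : H: add FIRST(H) = { d, z }.
B' : d contributes {d}.
Union: FIRST(B') = { d, z }.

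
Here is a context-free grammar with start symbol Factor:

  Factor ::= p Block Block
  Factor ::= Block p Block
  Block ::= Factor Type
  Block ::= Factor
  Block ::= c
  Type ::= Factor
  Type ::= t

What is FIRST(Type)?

{ c, p, t }

From Type ::= Factor: add FIRST(Factor) = { c, p }.
Type ::= t contributes {t}.
Union: FIRST(Type) = { c, p, t }.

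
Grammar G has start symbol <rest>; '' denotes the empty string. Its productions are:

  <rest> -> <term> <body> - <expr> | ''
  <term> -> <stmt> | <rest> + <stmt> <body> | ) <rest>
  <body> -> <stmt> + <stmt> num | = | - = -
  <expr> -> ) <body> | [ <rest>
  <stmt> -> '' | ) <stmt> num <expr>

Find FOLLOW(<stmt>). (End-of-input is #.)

In <term> -> <stmt>: <stmt> is at the end, add FOLLOW(<term>) = { ), +, -, = }.
In <term> -> <rest> + <stmt> <body>: add FIRST(<body>) = { ), +, -, = }.
In <body> -> <stmt> + <stmt> num: add FIRST(+ <stmt> num) = { + }.
In <body> -> <stmt> + <stmt> num: add FIRST(num) = { num }.
In <stmt> -> ) <stmt> num <expr>: add FIRST(num <expr>) = { num }.
Union: FOLLOW(<stmt>) = { ), +, -, =, num }.

{ ), +, -, =, num }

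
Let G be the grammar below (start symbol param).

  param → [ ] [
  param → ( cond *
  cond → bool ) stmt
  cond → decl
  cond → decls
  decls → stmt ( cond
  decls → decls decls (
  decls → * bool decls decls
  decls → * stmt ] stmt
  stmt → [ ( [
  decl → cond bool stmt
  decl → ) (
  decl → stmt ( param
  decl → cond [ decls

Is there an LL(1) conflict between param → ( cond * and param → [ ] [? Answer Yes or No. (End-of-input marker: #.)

No

FIRST(( cond *) = { ( } and FIRST([ ] [) = { [ }.
The FIRST sets are disjoint and neither alternative is nullable — no conflict.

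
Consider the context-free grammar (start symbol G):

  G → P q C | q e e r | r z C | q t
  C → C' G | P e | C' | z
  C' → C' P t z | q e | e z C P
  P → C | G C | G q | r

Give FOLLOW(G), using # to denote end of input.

G is the start symbol, so # ∈ FOLLOW(G).
In C → C' G: G is at the end, add FOLLOW(C) = { #, e, q, r, t, z }.
In P → G C: add FIRST(C) = { e, q, r, z }.
In P → G q: add FIRST(q) = { q }.
Union: FOLLOW(G) = { #, e, q, r, t, z }.

{ #, e, q, r, t, z }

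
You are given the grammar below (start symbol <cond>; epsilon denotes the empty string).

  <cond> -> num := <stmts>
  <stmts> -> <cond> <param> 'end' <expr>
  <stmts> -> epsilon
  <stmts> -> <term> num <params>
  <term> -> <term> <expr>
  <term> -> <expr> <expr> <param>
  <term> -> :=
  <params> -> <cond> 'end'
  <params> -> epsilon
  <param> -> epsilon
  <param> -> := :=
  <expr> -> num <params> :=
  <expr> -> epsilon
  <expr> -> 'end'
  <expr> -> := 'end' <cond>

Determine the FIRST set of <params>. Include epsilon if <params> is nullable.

{ num, epsilon }

From <params> -> <cond> 'end': add FIRST(<cond>) = { num }.
<params> -> epsilon contributes epsilon.
Union: FIRST(<params>) = { num, epsilon }.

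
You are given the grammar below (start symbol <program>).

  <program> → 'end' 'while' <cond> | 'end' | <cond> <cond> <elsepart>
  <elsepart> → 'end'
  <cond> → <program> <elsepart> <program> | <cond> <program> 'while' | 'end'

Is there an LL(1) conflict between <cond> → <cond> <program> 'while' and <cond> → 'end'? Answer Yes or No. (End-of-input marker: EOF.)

FIRST(<cond> <program> 'while') = { 'end' } and FIRST('end') = { 'end' }.
Both contain 'end', so the two alternatives are not disjoint — LL(1) conflict.

Yes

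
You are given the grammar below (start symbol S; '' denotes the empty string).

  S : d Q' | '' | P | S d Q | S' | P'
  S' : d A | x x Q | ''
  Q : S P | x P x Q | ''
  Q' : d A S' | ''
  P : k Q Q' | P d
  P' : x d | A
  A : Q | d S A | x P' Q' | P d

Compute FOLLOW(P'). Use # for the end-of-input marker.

In S : P': P' is at the end, add FOLLOW(S) = { #, d, k, x }.
In A : x P' Q': add FIRST(Q')\{''} = { d }.
  Since Q' is nullable, also add FOLLOW(A) = { #, d, k, x }.
Union: FOLLOW(P') = { #, d, k, x }.

{ #, d, k, x }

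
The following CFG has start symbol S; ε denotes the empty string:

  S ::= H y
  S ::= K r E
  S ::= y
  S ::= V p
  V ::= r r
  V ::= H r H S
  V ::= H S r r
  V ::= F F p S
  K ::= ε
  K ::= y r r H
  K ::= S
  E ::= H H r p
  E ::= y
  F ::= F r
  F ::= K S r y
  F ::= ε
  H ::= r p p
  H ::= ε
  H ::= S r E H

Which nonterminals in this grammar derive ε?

Directly nullable (have an ε-production): K, F, H.
No other nonterminal has a production whose RHS symbols are all nullable.

{ F, H, K }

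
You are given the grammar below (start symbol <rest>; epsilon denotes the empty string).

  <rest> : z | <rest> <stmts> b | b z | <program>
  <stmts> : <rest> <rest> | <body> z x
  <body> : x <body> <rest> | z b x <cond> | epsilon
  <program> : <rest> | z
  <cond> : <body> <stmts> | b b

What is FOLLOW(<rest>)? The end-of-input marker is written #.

<rest> is the start symbol, so # ∈ FOLLOW(<rest>).
In <rest> : <rest> <stmts> b: add FIRST(<stmts> b) = { b, x, z }.
In <stmts> : <rest> <rest>: add FIRST(<rest>) = { b, z }.
In <stmts> : <rest> <rest>: <rest> is at the end, add FOLLOW(<stmts>) = { b, x, z }.
In <body> : x <body> <rest>: <rest> is at the end, add FOLLOW(<body>) = { b, x, z }.
In <program> : <rest>: <rest> is at the end, add FOLLOW(<program>) = { #, b, x, z }.
Union: FOLLOW(<rest>) = { #, b, x, z }.

{ #, b, x, z }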